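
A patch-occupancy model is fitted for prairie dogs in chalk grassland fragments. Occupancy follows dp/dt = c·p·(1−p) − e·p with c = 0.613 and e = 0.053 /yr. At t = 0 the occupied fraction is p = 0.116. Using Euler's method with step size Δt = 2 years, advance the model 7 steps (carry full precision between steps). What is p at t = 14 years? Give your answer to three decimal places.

0.914

Update rule: p ← p + [c·p·(1−p) − e·p]·Δt with Δt = 2.
t = 2: p = 0.11600 + (+0.11342) = 0.22942
t = 4: p = 0.22942 + (+0.19242) = 0.42185
t = 6: p = 0.42185 + (+0.25430) = 0.67614
t = 8: p = 0.67614 + (+0.19679) = 0.87293
t = 10: p = 0.87293 + (+0.04346) = 0.91639
t = 12: p = 0.91639 + (-0.00320) = 0.91319
t = 14: p = 0.91319 + (+0.00039) = 0.91358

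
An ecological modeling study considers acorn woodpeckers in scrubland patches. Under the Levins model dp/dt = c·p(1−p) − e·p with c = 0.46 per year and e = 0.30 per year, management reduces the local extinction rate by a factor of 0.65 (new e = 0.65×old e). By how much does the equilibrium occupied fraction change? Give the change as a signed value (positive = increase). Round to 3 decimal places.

Before: p* = 1 − 0.30/0.46 = 0.3478.
After the change, c = 0.46, e = 0.195, so p* = 1 − 0.195/0.46 = 0.5761.
Δp* = 0.5761 − 0.3478 = +0.2283.

0.228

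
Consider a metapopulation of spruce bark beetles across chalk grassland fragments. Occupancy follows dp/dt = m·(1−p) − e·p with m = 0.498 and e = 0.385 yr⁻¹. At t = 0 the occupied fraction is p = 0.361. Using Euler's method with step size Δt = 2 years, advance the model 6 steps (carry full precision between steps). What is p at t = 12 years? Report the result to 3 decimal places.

Update rule: p ← p + [m·(1−p) − e·p]·Δt with Δt = 2.
p: 0.36100 → 0.71947  (Δp = +0.35847)
p: 0.71947 → 0.44488  (Δp = -0.27459)
p: 0.44488 → 0.65522  (Δp = +0.21034)
p: 0.65522 → 0.49410  (Δp = -0.16112)
p: 0.49410 → 0.61752  (Δp = +0.12342)
p: 0.61752 → 0.52298  (Δp = -0.09454)

0.523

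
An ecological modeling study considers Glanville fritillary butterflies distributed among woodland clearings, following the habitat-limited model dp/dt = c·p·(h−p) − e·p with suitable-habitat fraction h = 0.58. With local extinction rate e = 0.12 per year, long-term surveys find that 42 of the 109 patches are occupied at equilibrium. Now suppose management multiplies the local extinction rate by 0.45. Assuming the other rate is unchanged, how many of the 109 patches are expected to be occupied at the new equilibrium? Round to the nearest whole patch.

54

Observed p* = 42/109 = 0.38532.
Balance c(h−p*) = e gives c = e/(0.58 − 0.38532) = 0.12/0.19468 = 0.61640.
New p* = 0.58 − e/c = 0.58 − 0.05400/0.61640 = 0.49239.
Expected occupied = 109 × 0.49239 = 53.67 ≈ 54.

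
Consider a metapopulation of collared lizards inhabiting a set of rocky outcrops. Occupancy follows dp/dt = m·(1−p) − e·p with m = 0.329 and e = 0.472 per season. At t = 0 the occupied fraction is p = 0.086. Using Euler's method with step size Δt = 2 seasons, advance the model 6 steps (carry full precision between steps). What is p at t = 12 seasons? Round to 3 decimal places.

0.395

Update rule: p ← p + [m·(1−p) − e·p]·Δt with Δt = 2.
step 1: Δp = +0.52023, p = 0.60623
step 2: Δp = -0.31318, p = 0.29305
step 3: Δp = +0.18853, p = 0.48158
step 4: Δp = -0.11350, p = 0.36809
step 5: Δp = +0.06833, p = 0.43641
step 6: Δp = -0.04113, p = 0.39528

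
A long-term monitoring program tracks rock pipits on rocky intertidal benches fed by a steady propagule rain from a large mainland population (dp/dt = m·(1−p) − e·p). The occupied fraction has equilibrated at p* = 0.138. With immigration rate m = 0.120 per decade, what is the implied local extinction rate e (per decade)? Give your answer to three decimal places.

0.750

At equilibrium m(1−p*) = e·p*, so e = m(1−p*)/p*.
e = 0.120 × 0.8620 / 0.138 = 0.7496.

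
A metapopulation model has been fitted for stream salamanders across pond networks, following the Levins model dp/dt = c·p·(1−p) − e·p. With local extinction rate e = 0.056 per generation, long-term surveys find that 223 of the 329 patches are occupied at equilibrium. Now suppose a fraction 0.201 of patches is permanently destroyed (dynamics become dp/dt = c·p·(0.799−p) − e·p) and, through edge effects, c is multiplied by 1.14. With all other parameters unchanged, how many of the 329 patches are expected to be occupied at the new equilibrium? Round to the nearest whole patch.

170

Observed p* = 223/329 = 0.67781.
Balance c(1−p*) = e gives c = e/(1 − 0.67781) = 0.056/0.32219 = 0.17381.
New p* = 0.799 − e/c = 0.799 − 0.05600/0.19814 = 0.51637.
Expected occupied = 329 × 0.51637 = 169.89 ≈ 170.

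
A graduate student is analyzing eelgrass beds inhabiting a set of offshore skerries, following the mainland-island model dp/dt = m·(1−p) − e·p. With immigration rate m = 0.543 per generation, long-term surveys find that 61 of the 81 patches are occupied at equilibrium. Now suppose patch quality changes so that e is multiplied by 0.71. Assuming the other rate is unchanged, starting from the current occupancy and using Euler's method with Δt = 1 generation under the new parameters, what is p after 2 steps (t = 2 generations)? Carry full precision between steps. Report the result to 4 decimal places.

0.8048

Observed p* = 61/81 = 0.75309.
Balance m(1−p*) = e·p* gives e = m(1−p*)/p* = 0.543×0.24691/0.75309 = 0.17803.
Starting from p₀ = 0.75309; update p ← p + (dp/dt)·Δt with the new parameters.
p: 0.75309 → 0.79197  (Δp = +0.03888)
p: 0.79197 → 0.80482  (Δp = +0.01285)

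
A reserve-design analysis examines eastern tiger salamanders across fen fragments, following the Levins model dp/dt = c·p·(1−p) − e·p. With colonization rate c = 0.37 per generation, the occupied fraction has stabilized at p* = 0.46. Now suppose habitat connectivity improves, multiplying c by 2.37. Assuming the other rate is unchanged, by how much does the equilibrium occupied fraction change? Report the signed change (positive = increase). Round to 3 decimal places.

0.312

Balance c(1−p*) = e gives e = 0.37×(1 − 0.46000) = 0.19980.
New p* = 1 − e/c = 1 − 0.19980/0.87690 = 0.77215.
Δp* = 0.77215 − 0.46000 = +0.31215.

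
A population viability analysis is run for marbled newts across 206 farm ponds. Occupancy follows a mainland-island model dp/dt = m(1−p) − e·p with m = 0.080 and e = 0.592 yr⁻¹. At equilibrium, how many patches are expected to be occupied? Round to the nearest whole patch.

25

p* = m/(m+e) = 0.080/0.6720 = 0.1190.
Expected occupied patches = N × p* = 206 × 0.1190 = 24.52 ≈ 25.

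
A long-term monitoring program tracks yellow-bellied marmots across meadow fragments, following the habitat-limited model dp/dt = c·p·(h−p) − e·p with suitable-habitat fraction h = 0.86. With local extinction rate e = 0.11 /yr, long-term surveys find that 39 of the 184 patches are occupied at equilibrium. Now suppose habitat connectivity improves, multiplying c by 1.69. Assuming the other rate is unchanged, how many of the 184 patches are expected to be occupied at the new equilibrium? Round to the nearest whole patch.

Observed p* = 39/184 = 0.21196.
Balance c(h−p*) = e gives c = e/(0.86 − 0.21196) = 0.11/0.64804 = 0.16974.
New p* = 0.86 − e/c = 0.86 − 0.11000/0.28686 = 0.47654.
Expected occupied = 184 × 0.47654 = 87.68 ≈ 88.

88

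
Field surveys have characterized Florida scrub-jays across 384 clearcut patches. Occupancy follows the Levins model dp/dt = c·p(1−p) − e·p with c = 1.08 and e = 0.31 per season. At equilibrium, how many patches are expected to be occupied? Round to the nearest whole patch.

p* = 1 − e/c = 1 − 0.31/1.08 = 0.7130.
Expected occupied patches = N × p* = 384 × 0.7130 = 273.78 ≈ 274.

274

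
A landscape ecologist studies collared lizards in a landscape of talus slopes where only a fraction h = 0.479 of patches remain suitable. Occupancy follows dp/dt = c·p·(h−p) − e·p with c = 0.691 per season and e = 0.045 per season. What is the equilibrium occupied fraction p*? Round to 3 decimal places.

Setting dp/dt = 0 and dividing by p* gives c·(h−p*) = e.
So p* = h − e/c = 0.479 − 0.045/0.691 = 0.479 − 0.0651 = 0.4139.

0.414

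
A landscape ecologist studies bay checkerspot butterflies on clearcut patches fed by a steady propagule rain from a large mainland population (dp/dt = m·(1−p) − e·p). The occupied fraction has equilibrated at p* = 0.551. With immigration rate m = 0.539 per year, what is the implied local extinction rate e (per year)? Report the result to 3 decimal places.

At equilibrium m(1−p*) = e·p*, so e = m(1−p*)/p*.
e = 0.539 × 0.4490 / 0.551 = 0.4392.

0.439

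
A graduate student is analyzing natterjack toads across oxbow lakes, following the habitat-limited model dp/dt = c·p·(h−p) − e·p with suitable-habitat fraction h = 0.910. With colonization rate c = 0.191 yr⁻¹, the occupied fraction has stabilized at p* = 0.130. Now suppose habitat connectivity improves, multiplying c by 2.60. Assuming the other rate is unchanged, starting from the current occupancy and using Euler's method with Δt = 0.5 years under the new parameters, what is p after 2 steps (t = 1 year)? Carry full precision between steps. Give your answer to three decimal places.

Balance c(h−p*) = e gives e = 0.191×(0.91 − 0.13000) = 0.14898.
Starting from p₀ = 0.13000; update p ← p + (dp/dt)·Δt with the new parameters.
step 1: Δp = +0.01549, p = 0.14549
step 2: Δp = +0.01678, p = 0.16227

0.162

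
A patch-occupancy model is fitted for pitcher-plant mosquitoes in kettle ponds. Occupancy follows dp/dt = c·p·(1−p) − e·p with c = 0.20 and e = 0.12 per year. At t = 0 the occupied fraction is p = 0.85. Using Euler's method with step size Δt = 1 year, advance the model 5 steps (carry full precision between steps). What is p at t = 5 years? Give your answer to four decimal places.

Update rule: p ← p + [c·p·(1−p) − e·p]·Δt with Δt = 1.
  1  |  dp/dt·Δt = -0.076500  |  p_1 = 0.773500
  2  |  dp/dt·Δt = -0.057780  |  p_2 = 0.715720
  3  |  dp/dt·Δt = -0.045193  |  p_3 = 0.670526
  4  |  dp/dt·Δt = -0.036279  |  p_4 = 0.634247
  5  |  dp/dt·Δt = -0.029714  |  p_5 = 0.604533

0.6045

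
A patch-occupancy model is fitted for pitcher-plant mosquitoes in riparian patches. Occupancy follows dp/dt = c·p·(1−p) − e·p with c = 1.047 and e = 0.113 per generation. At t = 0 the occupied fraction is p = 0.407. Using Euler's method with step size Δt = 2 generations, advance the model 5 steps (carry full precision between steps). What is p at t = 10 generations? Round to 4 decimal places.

Update rule: p ← p + [c·p·(1−p) − e·p]·Δt with Δt = 2.
p: 0.40700 → 0.82041  (Δp = +0.41341)
p: 0.82041 → 0.94352  (Δp = +0.12312)
p: 0.94352 → 0.84187  (Δp = -0.10165)
p: 0.84187 → 0.93037  (Δp = +0.08850)
p: 0.93037 → 0.85576  (Δp = -0.07461)

0.8558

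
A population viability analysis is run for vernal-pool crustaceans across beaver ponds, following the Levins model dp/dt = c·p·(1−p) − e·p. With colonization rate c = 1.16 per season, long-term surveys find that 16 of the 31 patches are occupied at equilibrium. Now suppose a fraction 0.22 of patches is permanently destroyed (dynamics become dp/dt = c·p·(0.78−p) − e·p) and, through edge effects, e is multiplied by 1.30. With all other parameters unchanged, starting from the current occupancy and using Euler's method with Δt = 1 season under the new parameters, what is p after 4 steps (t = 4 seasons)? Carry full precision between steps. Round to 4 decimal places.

Observed p* = 16/31 = 0.51613.
Balance c(1−p*) = e gives e = 1.16×(1 − 0.51613) = 0.56129.
Starting from p₀ = 0.51613; update p ← p + (dp/dt)·Δt with the new parameters.
t = 1: p = 0.51613 + (-0.21863) = 0.29750
t = 2: p = 0.29750 + (-0.05057) = 0.24693
t = 3: p = 0.24693 + (-0.02749) = 0.21944
t = 4: p = 0.21944 + (-0.01743) = 0.20201

0.2020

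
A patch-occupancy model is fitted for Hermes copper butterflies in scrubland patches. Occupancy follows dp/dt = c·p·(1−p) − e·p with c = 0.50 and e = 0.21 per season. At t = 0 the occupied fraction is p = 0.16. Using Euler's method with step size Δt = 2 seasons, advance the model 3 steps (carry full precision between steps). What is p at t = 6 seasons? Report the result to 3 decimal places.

0.391

Update rule: p ← p + [c·p·(1−p) − e·p]·Δt with Δt = 2.
step 1: Δp = +0.06720, p = 0.22720
step 2: Δp = +0.08016, p = 0.30736
step 3: Δp = +0.08380, p = 0.39115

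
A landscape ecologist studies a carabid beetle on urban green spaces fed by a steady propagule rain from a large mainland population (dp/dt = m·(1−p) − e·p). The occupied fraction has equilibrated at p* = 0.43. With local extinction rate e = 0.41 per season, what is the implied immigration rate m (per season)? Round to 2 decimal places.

At equilibrium m(1−p*) = e·p*, so m = e·p*/(1−p*).
m = 0.41 × 0.43 / 0.5700 = 0.1763/0.5700 = 0.3093.

0.31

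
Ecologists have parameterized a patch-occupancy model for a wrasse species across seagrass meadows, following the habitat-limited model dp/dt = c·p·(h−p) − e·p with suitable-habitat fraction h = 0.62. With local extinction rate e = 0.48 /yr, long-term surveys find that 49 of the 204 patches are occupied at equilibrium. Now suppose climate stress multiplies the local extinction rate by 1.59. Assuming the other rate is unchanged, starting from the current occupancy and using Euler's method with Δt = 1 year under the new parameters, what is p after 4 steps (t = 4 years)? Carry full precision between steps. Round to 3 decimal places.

0.102

Observed p* = 49/204 = 0.24020.
Balance c(h−p*) = e gives c = e/(0.62 − 0.24020) = 0.48/0.37980 = 1.26381.
Starting from p₀ = 0.24020; update p ← p + (dp/dt)·Δt with the new parameters.
step 1: Δp = -0.06802, p = 0.17217
step 2: Δp = -0.03396, p = 0.13821
step 3: Δp = -0.02133, p = 0.11689
step 4: Δp = -0.01489, p = 0.10200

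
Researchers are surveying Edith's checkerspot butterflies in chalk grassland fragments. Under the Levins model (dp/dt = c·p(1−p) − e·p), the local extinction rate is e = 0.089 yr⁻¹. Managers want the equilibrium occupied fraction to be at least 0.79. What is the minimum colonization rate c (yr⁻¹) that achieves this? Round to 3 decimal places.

p* = 1 − e/c ≥ 0.79 requires e/c ≤ 0.2100, i.e. c ≥ e/0.2100.
c_min = 0.089/0.2100 = 0.4238.

0.424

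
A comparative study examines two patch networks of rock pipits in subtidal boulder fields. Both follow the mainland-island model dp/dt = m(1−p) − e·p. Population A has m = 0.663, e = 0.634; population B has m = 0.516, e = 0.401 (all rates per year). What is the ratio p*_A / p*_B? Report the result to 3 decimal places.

0.908

A: p*_A = m/(m+e) = 0.663/1.2970 = 0.5112.
B: p*_B = 0.516/0.9170 = 0.5627.
p*_A / p*_B = 0.5112/0.5627 = 0.9084.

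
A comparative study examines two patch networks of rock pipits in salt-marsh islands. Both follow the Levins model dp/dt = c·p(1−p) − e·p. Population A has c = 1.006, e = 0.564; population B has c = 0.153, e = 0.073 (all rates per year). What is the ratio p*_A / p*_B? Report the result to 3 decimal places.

A: p*_A = 1 − 0.564/1.006 = 0.4394.
B: p*_B = 1 − 0.073/0.153 = 0.5229.
p*_A / p*_B = 0.4394/0.5229 = 0.8403.

0.840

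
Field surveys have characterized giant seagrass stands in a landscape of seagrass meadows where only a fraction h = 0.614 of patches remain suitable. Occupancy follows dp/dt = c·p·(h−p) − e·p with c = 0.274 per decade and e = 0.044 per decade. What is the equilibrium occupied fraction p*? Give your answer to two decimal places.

0.45

Setting dp/dt = 0 and dividing by p* gives c·(h−p*) = e.
So p* = h − e/c = 0.614 − 0.044/0.274 = 0.614 − 0.1606 = 0.4534.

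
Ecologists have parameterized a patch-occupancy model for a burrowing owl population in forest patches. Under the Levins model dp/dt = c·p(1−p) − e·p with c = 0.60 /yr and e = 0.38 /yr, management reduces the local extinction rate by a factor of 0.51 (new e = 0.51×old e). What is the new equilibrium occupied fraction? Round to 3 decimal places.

Before: p* = 1 − 0.38/0.60 = 0.3667.
After the change, c = 0.6, e = 0.1938, so p* = 1 − 0.1938/0.6 = 0.6770.

0.677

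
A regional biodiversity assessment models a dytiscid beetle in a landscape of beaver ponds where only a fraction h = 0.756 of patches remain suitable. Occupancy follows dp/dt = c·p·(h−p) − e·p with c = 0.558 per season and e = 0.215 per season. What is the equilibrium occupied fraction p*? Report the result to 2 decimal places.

0.37

Setting dp/dt = 0 and dividing by p* gives c·(h−p*) = e.
So p* = h − e/c = 0.756 − 0.215/0.558 = 0.756 − 0.3853 = 0.3707.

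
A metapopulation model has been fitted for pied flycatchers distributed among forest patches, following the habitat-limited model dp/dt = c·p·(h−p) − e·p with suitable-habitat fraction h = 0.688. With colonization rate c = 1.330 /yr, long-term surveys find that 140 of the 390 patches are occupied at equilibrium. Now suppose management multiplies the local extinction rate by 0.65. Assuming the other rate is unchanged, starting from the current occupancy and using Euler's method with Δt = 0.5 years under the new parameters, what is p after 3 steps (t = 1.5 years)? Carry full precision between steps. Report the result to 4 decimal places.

0.4267

Observed p* = 140/390 = 0.35897.
Balance c(h−p*) = e gives e = 1.330×(0.688 − 0.35897) = 0.43760.
Starting from p₀ = 0.35897; update p ← p + (dp/dt)·Δt with the new parameters.
step 1: Δp = +0.02749, p = 0.38646
step 2: Δp = +0.02253, p = 0.40900
step 3: Δp = +0.01772, p = 0.42671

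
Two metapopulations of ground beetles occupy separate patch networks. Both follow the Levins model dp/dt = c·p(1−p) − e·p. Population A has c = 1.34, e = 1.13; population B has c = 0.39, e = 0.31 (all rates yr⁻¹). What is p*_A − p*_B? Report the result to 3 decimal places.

A: p*_A = 1 − 1.13/1.34 = 0.1567.
B: p*_B = 1 − 0.31/0.39 = 0.2051.
p*_A − p*_B = 0.1567 − 0.2051 = -0.0484.

-0.048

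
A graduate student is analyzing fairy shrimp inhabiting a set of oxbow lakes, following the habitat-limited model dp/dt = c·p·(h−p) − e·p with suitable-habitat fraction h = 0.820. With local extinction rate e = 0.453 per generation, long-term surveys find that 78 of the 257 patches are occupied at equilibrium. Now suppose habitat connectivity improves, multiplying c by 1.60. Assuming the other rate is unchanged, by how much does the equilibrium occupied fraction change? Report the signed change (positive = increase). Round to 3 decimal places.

Observed p* = 78/257 = 0.30350.
Balance c(h−p*) = e gives c = e/(0.82 − 0.30350) = 0.453/0.51650 = 0.87706.
New p* = 0.82 − e/c = 0.82 − 0.45300/1.40330 = 0.49719.
Δp* = 0.49719 − 0.30350 = +0.19369.

0.194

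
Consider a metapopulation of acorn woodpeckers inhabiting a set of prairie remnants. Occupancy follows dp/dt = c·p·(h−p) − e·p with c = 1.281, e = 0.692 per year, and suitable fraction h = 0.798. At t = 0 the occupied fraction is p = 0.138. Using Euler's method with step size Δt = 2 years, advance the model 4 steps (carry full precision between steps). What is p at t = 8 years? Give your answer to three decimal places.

Update rule: p ← p + [c·p·(h−p) − e·p]·Δt with Δt = 2.
p: 0.13800 → 0.18035  (Δp = +0.04235)
p: 0.18035 → 0.21614  (Δp = +0.03578)
p: 0.21614 → 0.23921  (Δp = +0.02307)
p: 0.23921 → 0.25060  (Δp = +0.01139)

0.251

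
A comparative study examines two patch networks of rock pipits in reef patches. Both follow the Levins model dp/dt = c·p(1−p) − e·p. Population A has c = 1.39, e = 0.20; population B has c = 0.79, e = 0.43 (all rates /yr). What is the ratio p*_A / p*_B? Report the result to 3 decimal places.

A: p*_A = 1 − 0.20/1.39 = 0.8561.
B: p*_B = 1 − 0.43/0.79 = 0.4557.
p*_A / p*_B = 0.8561/0.4557 = 1.8787.

1.879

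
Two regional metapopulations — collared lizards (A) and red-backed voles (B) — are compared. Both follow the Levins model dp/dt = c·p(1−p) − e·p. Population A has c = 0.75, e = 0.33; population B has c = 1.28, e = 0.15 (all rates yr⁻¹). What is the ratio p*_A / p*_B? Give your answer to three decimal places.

A: p*_A = 1 − 0.33/0.75 = 0.5600.
B: p*_B = 1 − 0.15/1.28 = 0.8828.
p*_A / p*_B = 0.5600/0.8828 = 0.6343.

0.634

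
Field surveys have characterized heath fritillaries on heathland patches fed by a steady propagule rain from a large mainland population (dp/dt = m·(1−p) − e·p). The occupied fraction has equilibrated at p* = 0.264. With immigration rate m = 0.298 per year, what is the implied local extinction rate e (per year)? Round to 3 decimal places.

0.831

At equilibrium m(1−p*) = e·p*, so e = m(1−p*)/p*.
e = 0.298 × 0.7360 / 0.264 = 0.8308.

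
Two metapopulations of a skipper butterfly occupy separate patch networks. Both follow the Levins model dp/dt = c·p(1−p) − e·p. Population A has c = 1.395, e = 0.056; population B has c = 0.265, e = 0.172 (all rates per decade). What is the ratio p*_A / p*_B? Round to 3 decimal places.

2.735

A: p*_A = 1 − 0.056/1.395 = 0.9599.
B: p*_B = 1 − 0.172/0.265 = 0.3509.
p*_A / p*_B = 0.9599/0.3509 = 2.7351.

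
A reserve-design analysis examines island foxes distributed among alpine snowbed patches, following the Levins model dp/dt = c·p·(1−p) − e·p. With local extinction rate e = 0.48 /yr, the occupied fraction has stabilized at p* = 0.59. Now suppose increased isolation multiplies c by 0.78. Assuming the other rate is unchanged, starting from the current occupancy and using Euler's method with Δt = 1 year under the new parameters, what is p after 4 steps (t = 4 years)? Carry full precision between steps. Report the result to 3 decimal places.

Balance c(1−p*) = e gives c = e/(1 − 0.59000) = 0.48/0.41000 = 1.17073.
Starting from p₀ = 0.59000; update p ← p + (dp/dt)·Δt with the new parameters.
p: 0.59000 → 0.52770  (Δp = -0.06230)
p: 0.52770 → 0.50199  (Δp = -0.02570)
p: 0.50199 → 0.48933  (Δp = -0.01267)
p: 0.48933 → 0.48264  (Δp = -0.00669)

0.483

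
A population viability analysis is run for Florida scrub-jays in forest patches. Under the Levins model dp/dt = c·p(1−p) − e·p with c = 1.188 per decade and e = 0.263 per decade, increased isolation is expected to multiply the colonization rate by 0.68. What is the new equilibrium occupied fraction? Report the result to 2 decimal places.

Before: p* = 1 − 0.263/1.188 = 0.7786.
After the change, c = 0.80784, e = 0.263, so p* = 1 − 0.263/0.80784 = 0.6744.

0.67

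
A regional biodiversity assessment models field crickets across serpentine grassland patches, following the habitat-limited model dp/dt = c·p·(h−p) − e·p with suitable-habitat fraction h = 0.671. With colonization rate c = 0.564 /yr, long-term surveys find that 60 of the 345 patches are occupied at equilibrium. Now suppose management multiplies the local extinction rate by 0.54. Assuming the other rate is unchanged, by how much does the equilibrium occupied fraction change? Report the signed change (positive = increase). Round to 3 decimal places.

Observed p* = 60/345 = 0.17391.
Balance c(h−p*) = e gives e = 0.564×(0.671 − 0.17391) = 0.28036.
New p* = 0.671 − e/c = 0.671 − 0.15139/0.56400 = 0.40258.
Δp* = 0.40258 − 0.17391 = +0.22867.

0.229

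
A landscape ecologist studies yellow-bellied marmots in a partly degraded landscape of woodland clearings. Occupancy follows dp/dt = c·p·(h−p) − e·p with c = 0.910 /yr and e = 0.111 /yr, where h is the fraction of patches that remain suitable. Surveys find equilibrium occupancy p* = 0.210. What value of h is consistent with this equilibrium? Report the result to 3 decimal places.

0.332

At equilibrium c(h−p*) = e, so h = p* + e/c.
h = 0.210 + 0.111/0.910 = 0.210 + 0.1220 = 0.3320.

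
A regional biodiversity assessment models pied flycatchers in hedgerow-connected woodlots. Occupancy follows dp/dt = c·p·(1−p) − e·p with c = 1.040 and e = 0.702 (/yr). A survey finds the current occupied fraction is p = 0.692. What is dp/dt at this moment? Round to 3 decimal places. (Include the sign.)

-0.264

Colonization term: c·p·(1−p) = 1.040×0.692×0.3080 = 0.22166.
Extinction term: e·p = 0.48578.
dp/dt = 0.22166 − 0.48578 = -0.26412.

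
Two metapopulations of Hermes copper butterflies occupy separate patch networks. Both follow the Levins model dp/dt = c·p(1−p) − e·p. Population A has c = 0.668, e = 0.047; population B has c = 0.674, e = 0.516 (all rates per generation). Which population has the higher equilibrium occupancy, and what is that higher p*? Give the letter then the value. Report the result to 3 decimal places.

A: p*_A = 1 − 0.047/0.668 = 0.9296.
B: p*_B = 1 − 0.516/0.674 = 0.2344.
A is higher at 0.9296.

A, 0.930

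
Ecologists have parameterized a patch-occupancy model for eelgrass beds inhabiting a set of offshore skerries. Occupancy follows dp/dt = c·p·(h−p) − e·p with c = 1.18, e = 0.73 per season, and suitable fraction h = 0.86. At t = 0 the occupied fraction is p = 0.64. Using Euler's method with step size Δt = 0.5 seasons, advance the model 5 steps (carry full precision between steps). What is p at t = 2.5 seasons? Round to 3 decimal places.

Update rule: p ← p + [c·p·(h−p) − e·p]·Δt with Δt = 0.5.
p: 0.64000 → 0.48947  (Δp = -0.15053)
p: 0.48947 → 0.41782  (Δp = -0.07165)
p: 0.41782 → 0.37432  (Δp = -0.04350)
p: 0.37432 → 0.34495  (Δp = -0.02936)
p: 0.34495 → 0.32387  (Δp = -0.02108)

0.324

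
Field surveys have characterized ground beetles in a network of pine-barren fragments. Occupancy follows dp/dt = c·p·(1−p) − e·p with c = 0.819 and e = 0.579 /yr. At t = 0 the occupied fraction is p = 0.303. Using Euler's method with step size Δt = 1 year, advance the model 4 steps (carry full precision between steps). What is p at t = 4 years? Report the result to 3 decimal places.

0.296

Update rule: p ← p + [c·p·(1−p) − e·p]·Δt with Δt = 1.
step 1: Δp = -0.00247, p = 0.30053
step 2: Δp = -0.00184, p = 0.29869
step 3: Δp = -0.00138, p = 0.29730
step 4: Δp = -0.00104, p = 0.29627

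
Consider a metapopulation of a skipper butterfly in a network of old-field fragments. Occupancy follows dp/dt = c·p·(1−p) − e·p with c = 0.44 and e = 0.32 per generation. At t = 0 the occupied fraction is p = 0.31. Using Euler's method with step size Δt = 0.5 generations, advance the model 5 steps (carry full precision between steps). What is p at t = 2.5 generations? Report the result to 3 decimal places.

Update rule: p ← p + [c·p·(1−p) − e·p]·Δt with Δt = 0.5.
  1  |  dp/dt·Δt = -0.002542  |  p_1 = 0.307458
  2  |  dp/dt·Δt = -0.002349  |  p_2 = 0.305109
  3  |  dp/dt·Δt = -0.002174  |  p_3 = 0.302935
  4  |  dp/dt·Δt = -0.002013  |  p_4 = 0.300922
  5  |  dp/dt·Δt = -0.001867  |  p_5 = 0.299055

0.299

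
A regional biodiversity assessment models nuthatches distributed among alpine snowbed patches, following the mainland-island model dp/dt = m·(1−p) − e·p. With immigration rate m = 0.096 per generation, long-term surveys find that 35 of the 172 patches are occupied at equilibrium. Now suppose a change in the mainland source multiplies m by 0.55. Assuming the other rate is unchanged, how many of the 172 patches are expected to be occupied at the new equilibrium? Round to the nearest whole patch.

Observed p* = 35/172 = 0.20349.
Balance m(1−p*) = e·p* gives e = m(1−p*)/p* = 0.096×0.79651/0.20349 = 0.37577.
New p* = m/(m+e) = 0.05280/(0.05280+0.37577) = 0.12320.
Expected occupied = 172 × 0.12320 = 21.19 ≈ 21.

21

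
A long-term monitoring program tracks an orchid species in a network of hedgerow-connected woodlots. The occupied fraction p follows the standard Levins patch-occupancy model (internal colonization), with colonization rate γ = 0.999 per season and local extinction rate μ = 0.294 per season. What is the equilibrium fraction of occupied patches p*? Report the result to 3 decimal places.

Setting dp/dt = 0 and dividing through by p* gives γ·(1−p*) = μ.
So p* = 1 − μ/γ = 1 − 0.294/0.999 = 1 − 0.2943 = 0.7057.

0.706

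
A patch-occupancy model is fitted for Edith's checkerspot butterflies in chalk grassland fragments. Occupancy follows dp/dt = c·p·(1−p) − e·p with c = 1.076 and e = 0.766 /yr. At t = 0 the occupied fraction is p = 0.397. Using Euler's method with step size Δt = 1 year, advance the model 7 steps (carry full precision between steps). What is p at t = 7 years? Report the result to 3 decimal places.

Update rule: p ← p + [c·p·(1−p) − e·p]·Δt with Δt = 1.
step 1: Δp = -0.04652, p = 0.35048
step 2: Δp = -0.02352, p = 0.32696
step 3: Δp = -0.01367, p = 0.31329
step 4: Δp = -0.00849, p = 0.30480
step 5: Δp = -0.00548, p = 0.29932
step 6: Δp = -0.00361, p = 0.29571
step 7: Δp = -0.00242, p = 0.29329

0.293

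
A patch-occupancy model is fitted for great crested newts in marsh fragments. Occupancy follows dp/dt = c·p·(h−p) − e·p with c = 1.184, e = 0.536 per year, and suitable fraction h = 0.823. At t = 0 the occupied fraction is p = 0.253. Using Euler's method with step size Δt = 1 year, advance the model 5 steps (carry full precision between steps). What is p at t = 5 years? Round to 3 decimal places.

Update rule: p ← p + [c·p·(h−p) − e·p]·Δt with Δt = 1.
  1  |  dp/dt·Δt = +0.035137  |  p_1 = 0.288137
  2  |  dp/dt·Δt = +0.028029  |  p_2 = 0.316166
  3  |  dp/dt·Δt = +0.020264  |  p_3 = 0.336430
  4  |  dp/dt·Δt = +0.013491  |  p_4 = 0.349920
  5  |  dp/dt·Δt = +0.008442  |  p_5 = 0.358363

0.358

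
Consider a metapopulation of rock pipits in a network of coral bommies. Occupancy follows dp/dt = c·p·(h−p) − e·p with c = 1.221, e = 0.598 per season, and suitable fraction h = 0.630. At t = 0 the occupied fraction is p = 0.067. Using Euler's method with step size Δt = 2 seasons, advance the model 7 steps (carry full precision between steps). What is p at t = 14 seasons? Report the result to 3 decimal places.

Update rule: p ← p + [c·p·(h−p) − e·p]·Δt with Δt = 2.
p: 0.06700 → 0.07898  (Δp = +0.01198)
p: 0.07898 → 0.09080  (Δp = +0.01181)
p: 0.09080 → 0.10176  (Δp = +0.01096)
p: 0.10176 → 0.11132  (Δp = +0.00956)
p: 0.11132 → 0.11918  (Δp = +0.00786)
p: 0.11918 → 0.12531  (Δp = +0.00613)
p: 0.12531 → 0.12988  (Δp = +0.00457)

0.130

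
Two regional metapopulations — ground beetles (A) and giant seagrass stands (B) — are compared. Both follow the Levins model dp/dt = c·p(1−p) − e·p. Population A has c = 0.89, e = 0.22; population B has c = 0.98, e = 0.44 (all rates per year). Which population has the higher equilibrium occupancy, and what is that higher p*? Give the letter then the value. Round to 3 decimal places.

A: p*_A = 1 − 0.22/0.89 = 0.7528.
B: p*_B = 1 − 0.44/0.98 = 0.5510.
A is higher at 0.7528.

A, 0.753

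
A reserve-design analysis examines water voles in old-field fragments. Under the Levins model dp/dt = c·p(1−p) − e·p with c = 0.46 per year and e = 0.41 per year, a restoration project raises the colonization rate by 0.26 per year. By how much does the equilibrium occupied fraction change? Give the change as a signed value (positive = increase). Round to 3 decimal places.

0.322

Before: p* = 1 − 0.41/0.46 = 0.1087.
After the change, c = 0.72, e = 0.41, so p* = 1 − 0.41/0.72 = 0.4306.
Δp* = 0.4306 − 0.1087 = +0.3219.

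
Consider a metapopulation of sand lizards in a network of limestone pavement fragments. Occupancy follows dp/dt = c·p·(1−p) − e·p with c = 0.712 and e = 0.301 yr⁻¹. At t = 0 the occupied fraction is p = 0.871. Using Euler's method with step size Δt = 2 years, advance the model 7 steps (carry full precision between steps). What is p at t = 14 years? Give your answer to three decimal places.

Update rule: p ← p + [c·p·(1−p) − e·p]·Δt with Δt = 2.
step 1: Δp = -0.36434, p = 0.50666
step 2: Δp = +0.05093, p = 0.55759
step 3: Δp = +0.01561, p = 0.57320
step 4: Δp = +0.00331, p = 0.57650
step 5: Δp = +0.00061, p = 0.57711
step 6: Δp = +0.00011, p = 0.57722
step 7: Δp = +0.00002, p = 0.57724

0.577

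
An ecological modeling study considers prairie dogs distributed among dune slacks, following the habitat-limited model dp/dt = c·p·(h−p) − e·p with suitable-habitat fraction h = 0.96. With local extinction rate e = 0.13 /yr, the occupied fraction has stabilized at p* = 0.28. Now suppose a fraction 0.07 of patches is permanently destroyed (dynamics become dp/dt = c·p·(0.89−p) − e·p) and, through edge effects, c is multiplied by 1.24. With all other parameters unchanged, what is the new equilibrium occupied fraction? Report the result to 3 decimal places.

0.342

Balance c(h−p*) = e gives c = e/(0.96 − 0.28000) = 0.13/0.68000 = 0.19118.
New p* = 0.89 − e/c = 0.89 − 0.13000/0.23706 = 0.34162.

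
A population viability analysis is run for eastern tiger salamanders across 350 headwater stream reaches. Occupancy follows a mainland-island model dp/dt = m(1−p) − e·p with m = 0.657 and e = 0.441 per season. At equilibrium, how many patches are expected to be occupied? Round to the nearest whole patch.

209

p* = m/(m+e) = 0.657/1.0980 = 0.5984.
Expected occupied patches = N × p* = 350 × 0.5984 = 209.43 ≈ 209.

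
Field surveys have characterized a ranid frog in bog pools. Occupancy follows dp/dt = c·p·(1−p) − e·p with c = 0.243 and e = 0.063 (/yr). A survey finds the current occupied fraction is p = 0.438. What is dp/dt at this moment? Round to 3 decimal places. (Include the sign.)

Colonization term: c·p·(1−p) = 0.243×0.438×0.5620 = 0.05982.
Extinction term: e·p = 0.02759.
dp/dt = 0.05982 − 0.02759 = 0.03222.

0.032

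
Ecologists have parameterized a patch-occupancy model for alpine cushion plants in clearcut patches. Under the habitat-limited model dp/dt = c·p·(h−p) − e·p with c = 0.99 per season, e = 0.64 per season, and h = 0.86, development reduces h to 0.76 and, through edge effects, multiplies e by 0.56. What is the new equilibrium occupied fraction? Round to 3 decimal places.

Before: p* = h − e/c = 0.86 − 0.64/0.99 = 0.86 − 0.6465 = 0.2135.
After: c = 0.99, e = 0.3584, h = 0.76; p* = 0.76 − 0.3584/0.99 = 0.3980.

0.398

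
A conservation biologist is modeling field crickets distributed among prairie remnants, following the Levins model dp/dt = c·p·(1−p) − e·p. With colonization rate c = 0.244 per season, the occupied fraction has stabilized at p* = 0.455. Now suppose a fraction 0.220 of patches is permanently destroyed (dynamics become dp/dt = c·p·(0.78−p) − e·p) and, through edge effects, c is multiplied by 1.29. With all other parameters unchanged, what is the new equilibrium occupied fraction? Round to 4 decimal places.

Balance c(1−p*) = e gives e = 0.244×(1 − 0.45500) = 0.13298.
New p* = 0.78 − e/c = 0.78 − 0.13298/0.31476 = 0.35752.

0.3575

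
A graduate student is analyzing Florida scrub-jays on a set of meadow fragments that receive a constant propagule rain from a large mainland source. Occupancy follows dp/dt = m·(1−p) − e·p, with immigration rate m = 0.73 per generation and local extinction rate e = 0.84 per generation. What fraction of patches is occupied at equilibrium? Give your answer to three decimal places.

Setting dp/dt = 0: m − m·p* = e·p*, so m = (m+e)·p*.
p* = m/(m+e) = 0.73/(0.73+0.84) = 0.73/1.5700 = 0.4650.

0.465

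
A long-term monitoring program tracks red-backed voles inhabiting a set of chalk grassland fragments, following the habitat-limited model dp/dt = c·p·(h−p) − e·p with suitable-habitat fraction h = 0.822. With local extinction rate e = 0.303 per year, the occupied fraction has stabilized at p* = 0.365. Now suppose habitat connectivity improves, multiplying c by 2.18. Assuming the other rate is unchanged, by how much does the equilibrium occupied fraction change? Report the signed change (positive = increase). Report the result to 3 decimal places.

Balance c(h−p*) = e gives c = e/(0.822 − 0.36500) = 0.303/0.45700 = 0.66302.
New p* = 0.822 − e/c = 0.822 − 0.30300/1.44538 = 0.61237.
Δp* = 0.61237 − 0.36500 = +0.24737.

0.247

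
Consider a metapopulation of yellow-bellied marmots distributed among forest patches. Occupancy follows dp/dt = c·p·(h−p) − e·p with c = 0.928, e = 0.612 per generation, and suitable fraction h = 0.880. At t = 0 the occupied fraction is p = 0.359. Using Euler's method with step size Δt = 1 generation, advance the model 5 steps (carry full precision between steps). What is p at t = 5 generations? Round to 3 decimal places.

Update rule: p ← p + [c·p·(h−p) − e·p]·Δt with Δt = 1.
  1  |  dp/dt·Δt = -0.046136  |  p_1 = 0.312864
  2  |  dp/dt·Δt = -0.026812  |  p_2 = 0.286052
  3  |  dp/dt·Δt = -0.017397  |  p_3 = 0.268656
  4  |  dp/dt·Δt = -0.012001  |  p_4 = 0.256654
  5  |  dp/dt·Δt = -0.008607  |  p_5 = 0.248047

0.248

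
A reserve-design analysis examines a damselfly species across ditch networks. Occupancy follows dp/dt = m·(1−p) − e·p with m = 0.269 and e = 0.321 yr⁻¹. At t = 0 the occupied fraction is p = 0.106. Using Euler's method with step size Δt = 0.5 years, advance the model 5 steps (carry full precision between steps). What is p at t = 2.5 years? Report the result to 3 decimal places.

Update rule: p ← p + [m·(1−p) − e·p]·Δt with Δt = 0.5.
t = 0.5: p = 0.10600 + (+0.10323) = 0.20923
t = 1: p = 0.20923 + (+0.07278) = 0.28201
t = 1.5: p = 0.28201 + (+0.05131) = 0.33332
t = 2: p = 0.33332 + (+0.03617) = 0.36949
t = 2.5: p = 0.36949 + (+0.02550) = 0.39499

0.395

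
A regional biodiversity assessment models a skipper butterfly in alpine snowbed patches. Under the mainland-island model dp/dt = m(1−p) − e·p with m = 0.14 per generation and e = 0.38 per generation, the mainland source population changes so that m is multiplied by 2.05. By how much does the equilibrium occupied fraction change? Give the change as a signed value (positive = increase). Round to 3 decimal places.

0.161

Before: p* = 0.14/(0.14+0.38) = 0.2692.
After: m = 0.287, e = 0.38; p* = 0.287/0.6670 = 0.4303.
Δp* = 0.4303 − 0.2692 = +0.1611.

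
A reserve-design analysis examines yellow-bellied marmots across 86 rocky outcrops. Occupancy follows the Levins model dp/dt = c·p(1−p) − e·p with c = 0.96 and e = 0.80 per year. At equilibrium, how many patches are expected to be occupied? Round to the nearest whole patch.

p* = 1 − e/c = 1 − 0.80/0.96 = 0.1667.
Expected occupied patches = N × p* = 86 × 0.1667 = 14.33 ≈ 14.

14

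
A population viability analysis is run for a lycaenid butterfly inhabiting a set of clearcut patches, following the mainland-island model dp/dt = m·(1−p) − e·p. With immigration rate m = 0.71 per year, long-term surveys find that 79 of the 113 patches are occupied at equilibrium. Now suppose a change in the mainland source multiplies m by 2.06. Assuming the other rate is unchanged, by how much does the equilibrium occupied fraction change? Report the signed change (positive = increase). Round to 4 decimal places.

Observed p* = 79/113 = 0.69912.
Balance m(1−p*) = e·p* gives e = m(1−p*)/p* = 0.71×0.30088/0.69912 = 0.30556.
New p* = m/(m+e) = 1.46260/(1.46260+0.30556) = 0.82719.
Δp* = 0.82719 − 0.69912 = +0.12807.

0.1281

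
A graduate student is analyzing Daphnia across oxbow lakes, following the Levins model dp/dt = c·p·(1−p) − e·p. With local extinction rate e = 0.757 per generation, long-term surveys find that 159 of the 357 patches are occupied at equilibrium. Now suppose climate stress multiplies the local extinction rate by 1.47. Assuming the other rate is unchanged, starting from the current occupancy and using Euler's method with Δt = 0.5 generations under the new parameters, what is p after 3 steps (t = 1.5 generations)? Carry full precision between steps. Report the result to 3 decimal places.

0.291

Observed p* = 159/357 = 0.44538.
Balance c(1−p*) = e gives c = e/(1 − 0.44538) = 0.757/0.55462 = 1.36489.
Starting from p₀ = 0.44538; update p ← p + (dp/dt)·Δt with the new parameters.
t = 0.5: p = 0.44538 + (-0.07923) = 0.36615
t = 1: p = 0.36615 + (-0.04534) = 0.32081
t = 1.5: p = 0.32081 + (-0.02980) = 0.29101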